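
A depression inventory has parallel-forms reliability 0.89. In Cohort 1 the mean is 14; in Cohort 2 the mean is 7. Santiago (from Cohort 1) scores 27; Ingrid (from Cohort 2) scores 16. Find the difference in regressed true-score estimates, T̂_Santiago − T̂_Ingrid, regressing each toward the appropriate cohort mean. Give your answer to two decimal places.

10.56

T̂_Santiago = 0.89(27) + 0.11(14) = 25.5700
T̂_Ingrid = 0.89(16) + 0.11(7) = 15.0100
Difference = 25.5700 − 15.0100 = 10.5600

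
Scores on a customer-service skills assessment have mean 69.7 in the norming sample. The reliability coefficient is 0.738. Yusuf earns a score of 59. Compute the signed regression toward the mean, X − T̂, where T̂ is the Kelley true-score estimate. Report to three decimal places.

T̂ = ρX + (1 − ρ)μ
  = 0.738 × 59 + 0.262 × 69.7
  = 43.542 + 18.2614
  = 61.80340
  ≈ 61.8034
X − T̂ = 59 − 61.8034 = -2.8034 → -2.803

-2.803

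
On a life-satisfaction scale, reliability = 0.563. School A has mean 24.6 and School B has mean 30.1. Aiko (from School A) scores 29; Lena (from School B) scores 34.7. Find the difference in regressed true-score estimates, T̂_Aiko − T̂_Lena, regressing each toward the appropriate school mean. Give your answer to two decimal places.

T̂_Aiko = 0.563(29) + 0.437(24.6) = 27.0772
T̂_Lena = 0.563(34.7) + 0.437(30.1) = 32.6898
Difference = 27.0772 − 32.6898 = -5.6126

-5.61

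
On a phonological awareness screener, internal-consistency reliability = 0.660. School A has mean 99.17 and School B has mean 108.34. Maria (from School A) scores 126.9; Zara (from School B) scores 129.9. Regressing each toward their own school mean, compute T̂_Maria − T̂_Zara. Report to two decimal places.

T̂_Maria = 0.660(126.9) + 0.340(99.17) = 117.4718
T̂_Zara = 0.660(129.9) + 0.340(108.34) = 122.5696
Difference = 117.4718 − 122.5696 = -5.0978

-5.10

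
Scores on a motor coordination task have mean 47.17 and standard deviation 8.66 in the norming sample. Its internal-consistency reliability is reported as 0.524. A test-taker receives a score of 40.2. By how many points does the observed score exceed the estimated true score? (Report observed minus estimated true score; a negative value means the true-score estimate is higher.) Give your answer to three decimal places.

-3.318

T̂ = ρX + (1 − ρ)μ
  = 0.524 × 40.2 + 0.476 × 47.17
  = 21.0648 + 22.45292
  = 43.51772
  ≈ 43.5177
X − T̂ = 40.2 − 43.5177 = -3.3177 → -3.318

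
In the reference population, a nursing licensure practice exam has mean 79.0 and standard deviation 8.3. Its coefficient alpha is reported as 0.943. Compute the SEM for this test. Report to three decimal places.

SEM = SD · √(1 − ρ) = 8.3 × √0.057 = 8.3 × 0.2387 = 1.9816

1.982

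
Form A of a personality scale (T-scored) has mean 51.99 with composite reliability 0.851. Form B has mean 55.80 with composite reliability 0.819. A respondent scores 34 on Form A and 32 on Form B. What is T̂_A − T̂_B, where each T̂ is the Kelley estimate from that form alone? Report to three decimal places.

T̂_A = 0.851(34) + 0.149(51.99) = 36.68051
T̂_B = 0.819(32) + 0.181(55.80) = 36.30780
T̂_A − T̂_B = 0.37271

0.373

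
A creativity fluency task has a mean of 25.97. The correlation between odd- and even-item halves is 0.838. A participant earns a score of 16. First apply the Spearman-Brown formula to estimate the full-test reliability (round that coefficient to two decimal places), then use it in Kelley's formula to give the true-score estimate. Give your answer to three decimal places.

16.897

Spearman-Brown: ρ = 2r/(1 + r) = 2(0.838)/(1 + 0.838) = 1.6760/1.838 = 0.9119 → 0.91
T̂ = ρX + (1 − ρ)μ
  = 0.91 × 16 + 0.09 × 25.97
  = 14.56 + 2.3373
  = 16.8973
  ≈ 16.897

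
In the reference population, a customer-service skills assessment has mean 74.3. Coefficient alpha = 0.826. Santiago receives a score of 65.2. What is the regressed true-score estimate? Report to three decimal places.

Regress the observed score toward the mean by the unreliability: T̂ = 0.826·65.2 + 0.174·74.3 = 53.8552 + 12.9282 = 66.7834.

66.783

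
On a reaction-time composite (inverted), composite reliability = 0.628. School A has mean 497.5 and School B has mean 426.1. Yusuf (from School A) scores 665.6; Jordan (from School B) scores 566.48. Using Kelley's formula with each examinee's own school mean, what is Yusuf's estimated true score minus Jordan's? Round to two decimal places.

T̂_Yusuf = 0.628(665.6) + 0.372(497.5) = 603.0668
T̂_Jordan = 0.628(566.48) + 0.372(426.1) = 514.2586
Difference = 603.0668 − 514.2586 = 88.8082

88.81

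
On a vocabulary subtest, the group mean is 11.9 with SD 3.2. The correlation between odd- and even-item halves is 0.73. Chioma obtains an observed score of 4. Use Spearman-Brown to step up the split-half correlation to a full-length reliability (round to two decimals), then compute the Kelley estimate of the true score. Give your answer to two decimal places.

Spearman-Brown: ρ = 2r/(1 + r) = 2(0.73)/(1 + 0.73) = 1.460/1.73 = 0.8439 → 0.84
Regress the observed score toward the mean by the unreliability: T̂ = 0.84·4 + 0.16·11.9 = 3.36 + 1.904 = 5.264.

5.26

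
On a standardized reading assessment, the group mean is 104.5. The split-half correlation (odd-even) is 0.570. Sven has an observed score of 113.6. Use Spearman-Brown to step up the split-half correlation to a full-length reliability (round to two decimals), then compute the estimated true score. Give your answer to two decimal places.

111.14

Spearman-Brown: ρ = 2r/(1 + r) = 2(0.570)/(1 + 0.570) = 1.1400/1.570 = 0.7261 → 0.73
Weight the observed score by reliability and the mean by (1 − reliability): T̂ = 0.73·113.6 + 0.27·104.5 = 82.928 + 28.215 = 111.143.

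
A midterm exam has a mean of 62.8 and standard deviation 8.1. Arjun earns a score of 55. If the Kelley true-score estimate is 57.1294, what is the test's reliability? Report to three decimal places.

T̂ = ρX + (1 − ρ)μ  ⇒  T̂ − μ = ρ(X − μ)
ρ = (T̂ − μ)/(X − μ) = (57.1294 − 62.8) / (55 − 62.8) = -5.6706 / -7.8 = 0.72700

0.727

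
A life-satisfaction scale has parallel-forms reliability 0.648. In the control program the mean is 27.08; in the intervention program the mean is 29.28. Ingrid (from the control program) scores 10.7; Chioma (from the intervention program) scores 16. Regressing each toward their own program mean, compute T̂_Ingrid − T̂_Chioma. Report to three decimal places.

-4.209

T̂_Ingrid = 0.648(10.7) + 0.352(27.08) = 16.46576
T̂_Chioma = 0.648(16) + 0.352(29.28) = 20.67456
Difference = 16.46576 − 20.67456 = -4.20880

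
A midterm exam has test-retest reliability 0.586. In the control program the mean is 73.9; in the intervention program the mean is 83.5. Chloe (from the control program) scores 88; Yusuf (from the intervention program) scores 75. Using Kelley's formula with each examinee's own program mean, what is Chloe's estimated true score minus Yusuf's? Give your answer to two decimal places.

T̂_Chloe = 0.586(88) + 0.414(73.9) = 82.1626
T̂_Yusuf = 0.586(75) + 0.414(83.5) = 78.5190
Difference = 82.1626 − 78.5190 = 3.6436

3.64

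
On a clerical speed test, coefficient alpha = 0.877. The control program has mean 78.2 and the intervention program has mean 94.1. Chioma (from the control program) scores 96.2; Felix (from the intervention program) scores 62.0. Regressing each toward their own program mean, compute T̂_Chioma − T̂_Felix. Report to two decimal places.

T̂_Chioma = 0.877(96.2) + 0.123(78.2) = 93.9860
T̂_Felix = 0.877(62.0) + 0.123(94.1) = 65.9483
Difference = 93.9860 − 65.9483 = 28.0377

28.04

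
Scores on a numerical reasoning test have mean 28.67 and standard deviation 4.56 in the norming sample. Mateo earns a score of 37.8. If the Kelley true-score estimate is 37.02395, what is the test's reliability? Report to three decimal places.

0.915

T̂ = ρX + (1 − ρ)μ  ⇒  T̂ − μ = ρ(X − μ)
ρ = (T̂ − μ)/(X − μ) = (37.02395 − 28.67) / (37.8 − 28.67) = 8.35395 / 9.13 = 0.91500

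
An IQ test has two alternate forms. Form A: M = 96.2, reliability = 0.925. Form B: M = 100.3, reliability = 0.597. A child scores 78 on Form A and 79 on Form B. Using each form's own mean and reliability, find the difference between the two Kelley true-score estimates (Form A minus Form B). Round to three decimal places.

-8.219

T̂_A = 0.925(78) + 0.075(96.2) = 79.36500
T̂_B = 0.597(79) + 0.403(100.3) = 87.58390
T̂_A − T̂_B = -8.21890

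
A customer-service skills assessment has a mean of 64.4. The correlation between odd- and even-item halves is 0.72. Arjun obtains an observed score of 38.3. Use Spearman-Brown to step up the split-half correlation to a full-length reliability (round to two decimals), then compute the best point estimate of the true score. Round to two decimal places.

42.48

Spearman-Brown: ρ = 2r/(1 + r) = 2(0.72)/(1 + 0.72) = 1.440/1.72 = 0.8372 → 0.84
T̂ = 0.84(38.3) + 0.16(64.4) = 32.172 + 10.304 = 42.476 → 42.48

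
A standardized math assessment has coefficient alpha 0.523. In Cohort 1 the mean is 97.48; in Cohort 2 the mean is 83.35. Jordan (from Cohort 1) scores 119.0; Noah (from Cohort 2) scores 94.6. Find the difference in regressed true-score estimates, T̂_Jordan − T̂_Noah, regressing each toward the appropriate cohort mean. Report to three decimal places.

19.501

T̂_Jordan = 0.523(119.0) + 0.477(97.48) = 108.73496
T̂_Noah = 0.523(94.6) + 0.477(83.35) = 89.23375
Difference = 108.73496 − 89.23375 = 19.50121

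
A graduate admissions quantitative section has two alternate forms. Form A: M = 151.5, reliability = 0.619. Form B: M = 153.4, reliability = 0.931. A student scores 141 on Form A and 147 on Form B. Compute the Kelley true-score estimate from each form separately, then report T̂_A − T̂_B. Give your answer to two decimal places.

-2.44

T̂_A = 0.619(141) + 0.381(151.5) = 145.0005
T̂_B = 0.931(147) + 0.069(153.4) = 147.4416
T̂_A − T̂_B = -2.4411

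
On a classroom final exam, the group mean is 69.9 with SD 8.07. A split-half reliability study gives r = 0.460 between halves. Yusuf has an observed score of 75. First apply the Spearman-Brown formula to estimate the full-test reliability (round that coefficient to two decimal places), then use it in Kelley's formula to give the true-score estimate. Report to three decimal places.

Spearman-Brown: ρ = 2r/(1 + r) = 2(0.460)/(1 + 0.460) = 0.9200/1.460 = 0.6301 → 0.63
Kelley's formula gives T̂ = 0.63·75 + 0.37·69.9 = 47.25 + 25.863 = 73.1130.

73.113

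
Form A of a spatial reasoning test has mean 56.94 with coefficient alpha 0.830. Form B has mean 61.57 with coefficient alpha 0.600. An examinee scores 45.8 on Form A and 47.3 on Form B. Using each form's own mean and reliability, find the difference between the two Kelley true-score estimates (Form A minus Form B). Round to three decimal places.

-5.314

T̂_A = 0.830(45.8) + 0.170(56.94) = 47.69380
T̂_B = 0.600(47.3) + 0.400(61.57) = 53.00800
T̂_A − T̂_B = -5.31420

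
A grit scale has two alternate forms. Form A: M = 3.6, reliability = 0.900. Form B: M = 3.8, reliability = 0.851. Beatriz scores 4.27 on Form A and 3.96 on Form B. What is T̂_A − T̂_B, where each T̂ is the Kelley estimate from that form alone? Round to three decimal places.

0.267

T̂_A = 0.900(4.27) + 0.100(3.6) = 4.20300
T̂_B = 0.851(3.96) + 0.149(3.8) = 3.93616
T̂_A − T̂_B = 0.26684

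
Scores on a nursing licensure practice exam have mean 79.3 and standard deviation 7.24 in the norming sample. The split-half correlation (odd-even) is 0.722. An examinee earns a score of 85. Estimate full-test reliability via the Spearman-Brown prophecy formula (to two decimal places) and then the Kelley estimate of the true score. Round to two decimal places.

84.09

Spearman-Brown: ρ = 2r/(1 + r) = 2(0.722)/(1 + 0.722) = 1.4440/1.722 = 0.8386 → 0.84
T̂ = ρX + (1 − ρ)μ
  = 0.84 × 85 + 0.16 × 79.3
  = 71.40 + 12.688
  = 84.088
  ≈ 84.09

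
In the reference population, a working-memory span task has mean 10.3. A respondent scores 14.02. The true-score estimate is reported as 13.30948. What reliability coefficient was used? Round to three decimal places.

0.809

T̂ = ρX + (1 − ρ)μ  ⇒  T̂ − μ = ρ(X − μ)
ρ = (T̂ − μ)/(X − μ) = (13.30948 − 10.3) / (14.02 − 10.3) = 3.00948 / 3.72 = 0.80900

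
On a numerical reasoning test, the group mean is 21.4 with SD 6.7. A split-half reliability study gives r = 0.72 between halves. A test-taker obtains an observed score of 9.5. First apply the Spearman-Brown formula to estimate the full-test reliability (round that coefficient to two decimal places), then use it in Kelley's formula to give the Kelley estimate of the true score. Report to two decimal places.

11.40

Spearman-Brown: ρ = 2r/(1 + r) = 2(0.72)/(1 + 0.72) = 1.440/1.72 = 0.8372 → 0.84
T̂ = ρX + (1 − ρ)μ
  = 0.84 × 9.5 + 0.16 × 21.4
  = 7.980 + 3.424
  = 11.404
  ≈ 11.40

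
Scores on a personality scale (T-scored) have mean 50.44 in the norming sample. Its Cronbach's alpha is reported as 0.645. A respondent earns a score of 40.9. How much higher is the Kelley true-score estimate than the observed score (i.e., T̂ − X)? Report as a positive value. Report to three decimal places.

3.387

Weight the observed score by reliability and the mean by (1 − reliability): T̂ = 0.645·40.9 + 0.355·50.44 = 26.3805 + 17.90620 = 44.28670.
T̂ − X = 44.2867 − 40.9 = 3.3867 → 3.387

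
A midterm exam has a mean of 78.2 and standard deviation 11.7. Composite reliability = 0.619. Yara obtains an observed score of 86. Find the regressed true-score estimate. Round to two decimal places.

Regress the observed score toward the mean by the unreliability: T̂ = 0.619·86 + 0.381·78.2 = 53.234 + 29.7942 = 83.028.

83.03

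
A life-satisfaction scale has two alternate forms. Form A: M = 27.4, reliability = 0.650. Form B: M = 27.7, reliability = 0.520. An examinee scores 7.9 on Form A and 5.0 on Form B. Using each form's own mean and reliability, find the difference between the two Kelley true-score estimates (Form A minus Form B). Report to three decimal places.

-1.171

T̂_A = 0.650(7.9) + 0.350(27.4) = 14.72500
T̂_B = 0.520(5.0) + 0.480(27.7) = 15.89600
T̂_A − T̂_B = -1.17100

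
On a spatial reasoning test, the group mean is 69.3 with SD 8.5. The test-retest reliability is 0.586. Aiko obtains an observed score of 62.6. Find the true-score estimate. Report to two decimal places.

T̂ = ρX + (1 − ρ)μ
  = 0.586 × 62.6 + 0.414 × 69.3
  = 36.6836 + 28.6902
  = 65.374
  ≈ 65.37

65.37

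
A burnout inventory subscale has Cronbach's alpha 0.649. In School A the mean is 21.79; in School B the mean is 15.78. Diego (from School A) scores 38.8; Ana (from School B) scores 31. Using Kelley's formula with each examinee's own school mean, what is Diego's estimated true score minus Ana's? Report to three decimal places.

7.172

T̂_Diego = 0.649(38.8) + 0.351(21.79) = 32.82949
T̂_Ana = 0.649(31) + 0.351(15.78) = 25.65778
Difference = 32.82949 − 25.65778 = 7.17171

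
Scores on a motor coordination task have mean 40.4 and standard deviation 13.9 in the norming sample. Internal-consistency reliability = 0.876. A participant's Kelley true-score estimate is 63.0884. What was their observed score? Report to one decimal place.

T̂ = ρX + (1 − ρ)μ  ⇒  X = (T̂ − (1 − ρ)μ) / ρ
X = (63.0884 − 0.124 × 40.4) / 0.876 = (63.0884 − 5.0096) / 0.876 = 58.0788 / 0.876 = 66.300

66.3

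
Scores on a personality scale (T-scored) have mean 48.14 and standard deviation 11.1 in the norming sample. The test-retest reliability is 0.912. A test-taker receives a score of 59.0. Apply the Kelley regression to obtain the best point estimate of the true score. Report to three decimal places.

T̂ = 0.912(59.0) + 0.088(48.14) = 53.8080 + 4.23632 = 58.0443 → 58.044

58.044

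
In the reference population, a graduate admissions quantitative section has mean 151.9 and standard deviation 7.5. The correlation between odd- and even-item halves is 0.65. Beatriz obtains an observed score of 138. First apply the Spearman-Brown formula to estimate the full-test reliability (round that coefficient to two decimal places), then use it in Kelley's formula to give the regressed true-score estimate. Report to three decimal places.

140.919

Spearman-Brown: ρ = 2r/(1 + r) = 2(0.65)/(1 + 0.65) = 1.300/1.65 = 0.7879 → 0.79
T̂ = ρX + (1 − ρ)μ
  = 0.79 × 138 + 0.21 × 151.9
  = 109.02 + 31.899
  = 140.9190
  ≈ 140.919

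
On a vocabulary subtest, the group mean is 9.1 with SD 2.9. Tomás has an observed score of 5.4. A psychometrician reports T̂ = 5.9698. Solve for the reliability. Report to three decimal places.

T̂ = ρX + (1 − ρ)μ  ⇒  T̂ − μ = ρ(X − μ)
ρ = (T̂ − μ)/(X − μ) = (5.9698 − 9.1) / (5.4 − 9.1) = -3.1302 / -3.7 = 0.84600

0.846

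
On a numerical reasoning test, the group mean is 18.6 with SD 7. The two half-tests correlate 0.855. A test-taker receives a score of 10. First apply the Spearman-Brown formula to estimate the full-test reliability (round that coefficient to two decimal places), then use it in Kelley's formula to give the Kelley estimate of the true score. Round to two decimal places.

10.69

Spearman-Brown: ρ = 2r/(1 + r) = 2(0.855)/(1 + 0.855) = 1.7100/1.855 = 0.9218 → 0.92
T̂ = ρX + (1 − ρ)μ
  = 0.92 × 10 + 0.08 × 18.6
  = 9.20 + 1.488
  = 10.688
  ≈ 10.69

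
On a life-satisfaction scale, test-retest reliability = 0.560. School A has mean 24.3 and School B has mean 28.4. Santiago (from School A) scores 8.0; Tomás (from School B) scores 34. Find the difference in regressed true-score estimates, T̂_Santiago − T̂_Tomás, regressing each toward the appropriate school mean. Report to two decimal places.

-16.36

T̂_Santiago = 0.560(8.0) + 0.440(24.3) = 15.1720
T̂_Tomás = 0.560(34) + 0.440(28.4) = 31.5360
Difference = 15.1720 − 31.5360 = -16.3640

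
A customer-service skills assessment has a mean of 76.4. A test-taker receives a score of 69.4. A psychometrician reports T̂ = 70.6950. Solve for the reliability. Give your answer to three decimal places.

0.815

T̂ = ρX + (1 − ρ)μ  ⇒  T̂ − μ = ρ(X − μ)
ρ = (T̂ − μ)/(X − μ) = (70.6950 − 76.4) / (69.4 − 76.4) = -5.7050 / -7.0 = 0.81500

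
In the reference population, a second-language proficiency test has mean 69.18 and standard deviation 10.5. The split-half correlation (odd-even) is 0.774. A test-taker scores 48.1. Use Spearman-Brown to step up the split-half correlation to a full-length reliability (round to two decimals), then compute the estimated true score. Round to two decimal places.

50.84

Spearman-Brown: ρ = 2r/(1 + r) = 2(0.774)/(1 + 0.774) = 1.5480/1.774 = 0.8726 → 0.87
Weight the observed score by reliability and the mean by (1 − reliability): T̂ = 0.87·48.1 + 0.13·69.18 = 41.847 + 8.9934 = 50.840.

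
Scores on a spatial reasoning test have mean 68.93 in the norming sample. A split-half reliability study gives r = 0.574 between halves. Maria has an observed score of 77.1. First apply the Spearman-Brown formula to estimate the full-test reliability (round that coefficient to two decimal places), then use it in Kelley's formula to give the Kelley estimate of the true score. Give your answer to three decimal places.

74.894

Spearman-Brown: ρ = 2r/(1 + r) = 2(0.574)/(1 + 0.574) = 1.1480/1.574 = 0.7294 → 0.73
T̂ = ρX + (1 − ρ)μ
  = 0.73 × 77.1 + 0.27 × 68.93
  = 56.283 + 18.6111
  = 74.8941
  ≈ 74.894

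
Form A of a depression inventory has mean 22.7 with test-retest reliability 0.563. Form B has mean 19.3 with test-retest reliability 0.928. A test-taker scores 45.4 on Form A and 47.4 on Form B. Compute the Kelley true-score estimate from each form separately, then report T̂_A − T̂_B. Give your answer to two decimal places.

-9.90

T̂_A = 0.563(45.4) + 0.437(22.7) = 35.4801
T̂_B = 0.928(47.4) + 0.072(19.3) = 45.3768
T̂_A − T̂_B = -9.8967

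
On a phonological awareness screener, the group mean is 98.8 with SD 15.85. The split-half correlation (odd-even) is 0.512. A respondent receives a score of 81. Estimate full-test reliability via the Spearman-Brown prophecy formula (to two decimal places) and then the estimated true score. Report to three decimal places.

86.696

Spearman-Brown: ρ = 2r/(1 + r) = 2(0.512)/(1 + 0.512) = 1.0240/1.512 = 0.6772 → 0.68
Regress the observed score toward the mean by the unreliability: T̂ = 0.68·81 + 0.32·98.8 = 55.08 + 31.616 = 86.6960.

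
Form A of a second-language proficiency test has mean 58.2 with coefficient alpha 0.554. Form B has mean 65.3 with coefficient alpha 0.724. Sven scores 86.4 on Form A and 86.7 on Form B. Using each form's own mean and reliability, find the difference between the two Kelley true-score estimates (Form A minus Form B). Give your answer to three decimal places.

-6.971

T̂_A = 0.554(86.4) + 0.446(58.2) = 73.82280
T̂_B = 0.724(86.7) + 0.276(65.3) = 80.79360
T̂_A − T̂_B = -6.97080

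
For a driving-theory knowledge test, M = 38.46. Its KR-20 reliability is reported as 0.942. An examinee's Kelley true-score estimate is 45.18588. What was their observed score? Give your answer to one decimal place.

45.6

T̂ = ρX + (1 − ρ)μ  ⇒  X = (T̂ − (1 − ρ)μ) / ρ
X = (45.18588 − 0.058 × 38.46) / 0.942 = (45.18588 − 2.23068) / 0.942 = 42.95520 / 0.942 = 45.600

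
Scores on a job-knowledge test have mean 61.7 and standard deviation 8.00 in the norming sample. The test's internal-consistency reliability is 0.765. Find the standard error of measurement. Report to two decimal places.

3.88

SEM = SD · √(1 − ρ) = 8.00 × √0.235 = 8.00 × 0.4848 = 3.878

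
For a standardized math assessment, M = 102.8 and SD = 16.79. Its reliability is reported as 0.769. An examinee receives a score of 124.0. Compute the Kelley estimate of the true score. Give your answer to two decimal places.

T̂ = 0.769(124.0) + 0.231(102.8) = 95.3560 + 23.7468 = 119.103 → 119.10

119.10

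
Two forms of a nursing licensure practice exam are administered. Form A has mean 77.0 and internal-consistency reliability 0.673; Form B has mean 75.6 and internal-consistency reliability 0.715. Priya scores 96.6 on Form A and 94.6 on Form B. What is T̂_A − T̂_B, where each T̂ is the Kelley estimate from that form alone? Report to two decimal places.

T̂_A = 0.673(96.6) + 0.327(77.0) = 90.1908
T̂_B = 0.715(94.6) + 0.285(75.6) = 89.1850
T̂_A − T̂_B = 1.0058

1.01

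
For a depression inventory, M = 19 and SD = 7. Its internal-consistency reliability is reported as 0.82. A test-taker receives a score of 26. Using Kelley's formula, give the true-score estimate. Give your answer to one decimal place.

24.7

T̂ = 0.82(26) + 0.18(19) = 21.32 + 3.42 = 24.74 → 24.7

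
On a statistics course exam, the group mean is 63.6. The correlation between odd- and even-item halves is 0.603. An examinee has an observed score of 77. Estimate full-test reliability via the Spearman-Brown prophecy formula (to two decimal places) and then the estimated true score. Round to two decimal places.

Spearman-Brown: ρ = 2r/(1 + r) = 2(0.603)/(1 + 0.603) = 1.2060/1.603 = 0.7523 → 0.75
T̂ = 0.75(77) + 0.25(63.6) = 57.75 + 15.900 = 73.650 → 73.65

73.65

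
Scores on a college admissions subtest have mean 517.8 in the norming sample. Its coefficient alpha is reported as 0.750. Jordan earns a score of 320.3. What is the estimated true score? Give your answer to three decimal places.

369.675

Regress the observed score toward the mean by the unreliability: T̂ = 0.750·320.3 + 0.250·517.8 = 240.2250 + 129.4500 = 369.6750.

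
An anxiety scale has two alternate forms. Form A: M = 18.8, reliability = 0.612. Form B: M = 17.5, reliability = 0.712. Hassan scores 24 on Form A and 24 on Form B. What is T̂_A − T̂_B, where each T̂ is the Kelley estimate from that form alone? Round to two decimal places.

T̂_A = 0.612(24) + 0.388(18.8) = 21.9824
T̂_B = 0.712(24) + 0.288(17.5) = 22.1280
T̂_A − T̂_B = -0.1456

-0.15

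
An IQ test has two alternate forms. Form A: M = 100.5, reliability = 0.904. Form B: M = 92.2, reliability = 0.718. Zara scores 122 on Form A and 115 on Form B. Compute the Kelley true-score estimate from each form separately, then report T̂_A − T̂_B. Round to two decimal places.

T̂_A = 0.904(122) + 0.096(100.5) = 119.9360
T̂_B = 0.718(115) + 0.282(92.2) = 108.5704
T̂_A − T̂_B = 11.3656

11.37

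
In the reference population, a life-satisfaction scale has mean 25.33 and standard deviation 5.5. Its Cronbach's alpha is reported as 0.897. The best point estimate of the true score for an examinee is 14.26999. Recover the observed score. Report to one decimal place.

T̂ = ρX + (1 − ρ)μ  ⇒  X = (T̂ − (1 − ρ)μ) / ρ
X = (14.26999 − 0.103 × 25.33) / 0.897 = (14.26999 − 2.60899) / 0.897 = 11.66100 / 0.897 = 13.000

13.0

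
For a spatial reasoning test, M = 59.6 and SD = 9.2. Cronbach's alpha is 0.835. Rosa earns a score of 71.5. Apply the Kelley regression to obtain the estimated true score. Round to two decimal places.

69.54

T̂ = ρX + (1 − ρ)μ
  = 0.835 × 71.5 + 0.165 × 59.6
  = 59.7025 + 9.8340
  = 69.537
  ≈ 69.54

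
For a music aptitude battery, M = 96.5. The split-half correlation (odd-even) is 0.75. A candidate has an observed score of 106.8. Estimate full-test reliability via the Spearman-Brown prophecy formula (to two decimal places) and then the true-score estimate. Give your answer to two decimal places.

105.36

Spearman-Brown: ρ = 2r/(1 + r) = 2(0.75)/(1 + 0.75) = 1.500/1.75 = 0.8571 → 0.86
T̂ = 0.86(106.8) + 0.14(96.5) = 91.848 + 13.510 = 105.358 → 105.36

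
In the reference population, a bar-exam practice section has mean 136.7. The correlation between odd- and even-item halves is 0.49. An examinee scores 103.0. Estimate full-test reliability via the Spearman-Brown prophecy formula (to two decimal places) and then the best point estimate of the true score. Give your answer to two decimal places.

114.46

Spearman-Brown: ρ = 2r/(1 + r) = 2(0.49)/(1 + 0.49) = 0.980/1.49 = 0.6577 → 0.66
Weight the observed score by reliability and the mean by (1 − reliability): T̂ = 0.66·103.0 + 0.34·136.7 = 67.980 + 46.478 = 114.458.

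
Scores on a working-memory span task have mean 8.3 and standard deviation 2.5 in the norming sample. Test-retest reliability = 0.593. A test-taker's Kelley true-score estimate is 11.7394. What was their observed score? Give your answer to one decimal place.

T̂ = ρX + (1 − ρ)μ  ⇒  X = (T̂ − (1 − ρ)μ) / ρ
X = (11.7394 − 0.407 × 8.3) / 0.593 = (11.7394 − 3.3781) / 0.593 = 8.3613 / 0.593 = 14.100

14.1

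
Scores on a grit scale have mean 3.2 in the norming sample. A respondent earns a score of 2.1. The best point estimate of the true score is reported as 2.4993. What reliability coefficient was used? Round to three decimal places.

T̂ = ρX + (1 − ρ)μ  ⇒  T̂ − μ = ρ(X − μ)
ρ = (T̂ − μ)/(X − μ) = (2.4993 − 3.2) / (2.1 − 3.2) = -0.7007 / -1.1 = 0.63700

0.637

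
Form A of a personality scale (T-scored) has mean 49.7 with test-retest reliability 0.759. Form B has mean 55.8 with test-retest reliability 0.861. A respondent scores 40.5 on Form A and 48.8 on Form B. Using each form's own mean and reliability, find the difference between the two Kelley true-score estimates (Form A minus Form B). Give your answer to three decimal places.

T̂_A = 0.759(40.5) + 0.241(49.7) = 42.71720
T̂_B = 0.861(48.8) + 0.139(55.8) = 49.77300
T̂_A − T̂_B = -7.05580

-7.056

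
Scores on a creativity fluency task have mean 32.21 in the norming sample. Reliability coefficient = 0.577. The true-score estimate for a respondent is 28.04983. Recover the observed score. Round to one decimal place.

25.0

T̂ = ρX + (1 − ρ)μ  ⇒  X = (T̂ − (1 − ρ)μ) / ρ
X = (28.04983 − 0.423 × 32.21) / 0.577 = (28.04983 − 13.62483) / 0.577 = 14.42500 / 0.577 = 25.000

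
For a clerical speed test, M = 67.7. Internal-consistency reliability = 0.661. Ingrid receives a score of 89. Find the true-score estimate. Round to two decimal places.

81.78

Regress the observed score toward the mean by the unreliability: T̂ = 0.661·89 + 0.339·67.7 = 58.829 + 22.9503 = 81.779.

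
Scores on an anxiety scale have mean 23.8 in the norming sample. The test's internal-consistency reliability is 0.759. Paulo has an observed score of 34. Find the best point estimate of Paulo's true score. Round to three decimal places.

Regress the observed score toward the mean by the unreliability: T̂ = 0.759·34 + 0.241·23.8 = 25.806 + 5.7358 = 31.5418.

31.542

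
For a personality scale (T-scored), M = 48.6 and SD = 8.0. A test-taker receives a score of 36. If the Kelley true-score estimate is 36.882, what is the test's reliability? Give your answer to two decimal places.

T̂ = ρX + (1 − ρ)μ  ⇒  T̂ − μ = ρ(X − μ)
ρ = (T̂ − μ)/(X − μ) = (36.882 − 48.6) / (36 − 48.6) = -11.718 / -12.6 = 0.9300

0.93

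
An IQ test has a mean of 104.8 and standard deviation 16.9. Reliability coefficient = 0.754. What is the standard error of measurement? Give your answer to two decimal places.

SEM = SD · √(1 − ρ) = 16.9 × √0.246 = 16.9 × 0.4960 = 8.382

8.38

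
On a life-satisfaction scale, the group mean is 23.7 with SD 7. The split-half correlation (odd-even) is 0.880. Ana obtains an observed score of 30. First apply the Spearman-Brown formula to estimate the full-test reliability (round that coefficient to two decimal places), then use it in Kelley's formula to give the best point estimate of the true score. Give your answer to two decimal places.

29.62

Spearman-Brown: ρ = 2r/(1 + r) = 2(0.880)/(1 + 0.880) = 1.7600/1.880 = 0.9362 → 0.94
T̂ = ρX + (1 − ρ)μ
  = 0.94 × 30 + 0.06 × 23.7
  = 28.20 + 1.422
  = 29.622
  ≈ 29.62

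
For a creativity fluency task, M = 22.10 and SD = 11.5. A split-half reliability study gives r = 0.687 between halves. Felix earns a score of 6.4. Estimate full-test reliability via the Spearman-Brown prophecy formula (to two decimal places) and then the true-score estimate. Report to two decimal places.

Spearman-Brown: ρ = 2r/(1 + r) = 2(0.687)/(1 + 0.687) = 1.3740/1.687 = 0.8145 → 0.81
T̂ = ρX + (1 − ρ)μ
  = 0.81 × 6.4 + 0.19 × 22.10
  = 5.184 + 4.1990
  = 9.383
  ≈ 9.38

9.38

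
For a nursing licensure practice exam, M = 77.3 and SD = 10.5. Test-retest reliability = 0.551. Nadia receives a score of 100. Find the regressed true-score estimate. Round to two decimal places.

89.81

T̂ = ρX + (1 − ρ)μ
  = 0.551 × 100 + 0.449 × 77.3
  = 55.100 + 34.7077
  = 89.808
  ≈ 89.81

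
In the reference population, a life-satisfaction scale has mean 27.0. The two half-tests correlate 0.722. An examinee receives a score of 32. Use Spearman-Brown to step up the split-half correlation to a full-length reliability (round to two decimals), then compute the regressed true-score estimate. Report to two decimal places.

31.20

Spearman-Brown: ρ = 2r/(1 + r) = 2(0.722)/(1 + 0.722) = 1.4440/1.722 = 0.8386 → 0.84
T̂ = 0.84(32) + 0.16(27.0) = 26.88 + 4.320 = 31.200 → 31.20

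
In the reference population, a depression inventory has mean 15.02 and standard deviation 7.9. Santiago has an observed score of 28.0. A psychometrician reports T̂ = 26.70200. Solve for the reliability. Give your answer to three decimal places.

0.900

T̂ = ρX + (1 − ρ)μ  ⇒  T̂ − μ = ρ(X − μ)
ρ = (T̂ − μ)/(X − μ) = (26.70200 − 15.02) / (28.0 − 15.02) = 11.68200 / 12.98 = 0.90000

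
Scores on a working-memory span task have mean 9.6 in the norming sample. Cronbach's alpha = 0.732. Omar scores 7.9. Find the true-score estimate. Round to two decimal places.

8.36

Weight the observed score by reliability and the mean by (1 − reliability): T̂ = 0.732·7.9 + 0.268·9.6 = 5.7828 + 2.5728 = 8.356.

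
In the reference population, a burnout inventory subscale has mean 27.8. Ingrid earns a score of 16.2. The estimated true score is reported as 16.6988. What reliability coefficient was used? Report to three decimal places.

0.957

T̂ = ρX + (1 − ρ)μ  ⇒  T̂ − μ = ρ(X − μ)
ρ = (T̂ − μ)/(X − μ) = (16.6988 − 27.8) / (16.2 − 27.8) = -11.1012 / -11.6 = 0.95700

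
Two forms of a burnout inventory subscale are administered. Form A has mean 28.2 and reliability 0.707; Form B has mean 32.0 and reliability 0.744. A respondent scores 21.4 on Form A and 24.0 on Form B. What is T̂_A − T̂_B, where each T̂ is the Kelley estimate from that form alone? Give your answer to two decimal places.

T̂_A = 0.707(21.4) + 0.293(28.2) = 23.3924
T̂_B = 0.744(24.0) + 0.256(32.0) = 26.0480
T̂_A − T̂_B = -2.6556

-2.66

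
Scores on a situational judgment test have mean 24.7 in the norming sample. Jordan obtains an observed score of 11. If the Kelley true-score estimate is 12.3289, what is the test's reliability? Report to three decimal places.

T̂ = ρX + (1 − ρ)μ  ⇒  T̂ − μ = ρ(X − μ)
ρ = (T̂ − μ)/(X − μ) = (12.3289 − 24.7) / (11 − 24.7) = -12.3711 / -13.7 = 0.90300

0.903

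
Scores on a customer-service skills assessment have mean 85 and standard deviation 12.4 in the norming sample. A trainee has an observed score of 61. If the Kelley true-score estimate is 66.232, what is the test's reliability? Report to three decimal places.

0.782

T̂ = ρX + (1 − ρ)μ  ⇒  T̂ − μ = ρ(X − μ)
ρ = (T̂ − μ)/(X − μ) = (66.232 − 85) / (61 − 85) = -18.768 / -24.0 = 0.78200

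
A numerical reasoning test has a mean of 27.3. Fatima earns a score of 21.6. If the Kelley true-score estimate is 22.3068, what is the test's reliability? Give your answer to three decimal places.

T̂ = ρX + (1 − ρ)μ  ⇒  T̂ − μ = ρ(X − μ)
ρ = (T̂ − μ)/(X − μ) = (22.3068 − 27.3) / (21.6 − 27.3) = -4.9932 / -5.7 = 0.87600

0.876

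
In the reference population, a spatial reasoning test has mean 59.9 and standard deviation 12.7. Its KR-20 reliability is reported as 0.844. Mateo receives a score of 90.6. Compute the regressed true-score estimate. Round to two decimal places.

85.81

Weight the observed score by reliability and the mean by (1 − reliability): T̂ = 0.844·90.6 + 0.156·59.9 = 76.4664 + 9.3444 = 85.811.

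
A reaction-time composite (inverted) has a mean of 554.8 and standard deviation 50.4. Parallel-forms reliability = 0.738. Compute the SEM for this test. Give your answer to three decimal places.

SEM = SD · √(1 − ρ) = 50.4 × √0.262 = 50.4 × 0.5119 = 25.7977

25.798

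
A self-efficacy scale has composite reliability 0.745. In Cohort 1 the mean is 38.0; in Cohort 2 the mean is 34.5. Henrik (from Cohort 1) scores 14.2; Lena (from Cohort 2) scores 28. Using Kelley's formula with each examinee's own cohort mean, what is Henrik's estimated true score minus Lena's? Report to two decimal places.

T̂_Henrik = 0.745(14.2) + 0.255(38.0) = 20.2690
T̂_Lena = 0.745(28) + 0.255(34.5) = 29.6575
Difference = 20.2690 − 29.6575 = -9.3885

-9.39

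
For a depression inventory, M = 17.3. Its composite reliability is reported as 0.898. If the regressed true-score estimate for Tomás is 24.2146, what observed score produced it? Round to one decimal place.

T̂ = ρX + (1 − ρ)μ  ⇒  X = (T̂ − (1 − ρ)μ) / ρ
X = (24.2146 − 0.102 × 17.3) / 0.898 = (24.2146 − 1.7646) / 0.898 = 22.4500 / 0.898 = 25.000

25.0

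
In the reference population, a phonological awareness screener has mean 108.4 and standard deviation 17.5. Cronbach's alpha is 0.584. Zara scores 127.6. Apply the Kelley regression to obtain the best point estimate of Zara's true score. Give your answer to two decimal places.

Weight the observed score by reliability and the mean by (1 − reliability): T̂ = 0.584·127.6 + 0.416·108.4 = 74.5184 + 45.0944 = 119.613.

119.61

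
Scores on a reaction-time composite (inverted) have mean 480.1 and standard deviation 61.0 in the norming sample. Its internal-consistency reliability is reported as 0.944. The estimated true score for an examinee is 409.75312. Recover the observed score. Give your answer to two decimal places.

405.58

T̂ = ρX + (1 − ρ)μ  ⇒  X = (T̂ − (1 − ρ)μ) / ρ
X = (409.75312 − 0.056 × 480.1) / 0.944 = (409.75312 − 26.8856) / 0.944 = 382.86752 / 0.944 = 405.5800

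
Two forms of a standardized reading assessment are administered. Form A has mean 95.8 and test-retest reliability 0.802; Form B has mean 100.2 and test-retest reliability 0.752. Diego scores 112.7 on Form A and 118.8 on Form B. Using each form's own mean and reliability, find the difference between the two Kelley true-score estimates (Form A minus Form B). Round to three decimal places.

-4.833

T̂_A = 0.802(112.7) + 0.198(95.8) = 109.35380
T̂_B = 0.752(118.8) + 0.248(100.2) = 114.18720
T̂_A − T̂_B = -4.83340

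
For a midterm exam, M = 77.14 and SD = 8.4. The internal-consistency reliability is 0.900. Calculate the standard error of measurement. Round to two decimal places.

2.66

SEM = SD · √(1 − ρ) = 8.4 × √0.100 = 8.4 × 0.3162 = 2.656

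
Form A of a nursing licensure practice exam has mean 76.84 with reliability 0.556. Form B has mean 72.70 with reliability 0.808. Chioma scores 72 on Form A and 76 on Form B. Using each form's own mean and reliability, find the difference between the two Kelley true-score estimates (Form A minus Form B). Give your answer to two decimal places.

T̂_A = 0.556(72) + 0.444(76.84) = 74.1490
T̂_B = 0.808(76) + 0.192(72.70) = 75.3664
T̂_A − T̂_B = -1.2174

-1.22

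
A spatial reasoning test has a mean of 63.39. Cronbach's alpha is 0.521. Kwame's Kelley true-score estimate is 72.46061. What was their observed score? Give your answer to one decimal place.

T̂ = ρX + (1 − ρ)μ  ⇒  X = (T̂ − (1 − ρ)μ) / ρ
X = (72.46061 − 0.479 × 63.39) / 0.521 = (72.46061 − 30.36381) / 0.521 = 42.09680 / 0.521 = 80.800

80.8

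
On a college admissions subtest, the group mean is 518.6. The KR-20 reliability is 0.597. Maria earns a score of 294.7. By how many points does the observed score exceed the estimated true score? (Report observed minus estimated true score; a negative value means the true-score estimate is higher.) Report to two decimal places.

-90.23

T̂ = 0.597(294.7) + 0.403(518.6) = 175.9359 + 208.9958 = 384.9317 → 384.932
X − T̂ = 294.7 − 384.932 = -90.232 → -90.23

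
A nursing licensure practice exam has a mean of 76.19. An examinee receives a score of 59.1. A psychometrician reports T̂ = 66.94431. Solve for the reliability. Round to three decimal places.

T̂ = ρX + (1 − ρ)μ  ⇒  T̂ − μ = ρ(X − μ)
ρ = (T̂ − μ)/(X − μ) = (66.94431 − 76.19) / (59.1 − 76.19) = -9.24569 / -17.09 = 0.54100

0.541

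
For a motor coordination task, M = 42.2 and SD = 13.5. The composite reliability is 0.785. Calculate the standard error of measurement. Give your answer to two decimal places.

6.26

SEM = SD · √(1 − ρ) = 13.5 × √0.215 = 13.5 × 0.4637 = 6.260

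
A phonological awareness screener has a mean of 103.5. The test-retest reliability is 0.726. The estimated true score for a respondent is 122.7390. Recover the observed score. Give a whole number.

130

T̂ = ρX + (1 − ρ)μ  ⇒  X = (T̂ − (1 − ρ)μ) / ρ
X = (122.7390 − 0.274 × 103.5) / 0.726 = (122.7390 − 28.3590) / 0.726 = 94.3800 / 0.726 = 130.00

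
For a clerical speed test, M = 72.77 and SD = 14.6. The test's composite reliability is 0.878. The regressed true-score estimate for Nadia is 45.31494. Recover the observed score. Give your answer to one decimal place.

41.5

T̂ = ρX + (1 − ρ)μ  ⇒  X = (T̂ − (1 − ρ)μ) / ρ
X = (45.31494 − 0.122 × 72.77) / 0.878 = (45.31494 − 8.87794) / 0.878 = 36.43700 / 0.878 = 41.500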